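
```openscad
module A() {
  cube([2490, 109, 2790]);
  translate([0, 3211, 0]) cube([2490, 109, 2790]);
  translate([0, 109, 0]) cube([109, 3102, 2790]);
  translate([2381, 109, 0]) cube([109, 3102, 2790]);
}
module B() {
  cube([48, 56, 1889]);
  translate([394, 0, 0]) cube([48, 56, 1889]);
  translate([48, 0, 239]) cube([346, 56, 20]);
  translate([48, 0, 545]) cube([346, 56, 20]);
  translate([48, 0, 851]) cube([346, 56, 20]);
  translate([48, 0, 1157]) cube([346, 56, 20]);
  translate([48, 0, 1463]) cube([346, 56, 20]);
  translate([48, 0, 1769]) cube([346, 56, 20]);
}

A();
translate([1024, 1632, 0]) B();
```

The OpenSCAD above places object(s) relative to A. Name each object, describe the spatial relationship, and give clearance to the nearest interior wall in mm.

Clearances: x = 915, y = 1523; minimum 915 mm.

A is a house frame. B is a ladder. The ladder sits inside the house frame, centred. The clearance to the nearest interior wall is 915 mm.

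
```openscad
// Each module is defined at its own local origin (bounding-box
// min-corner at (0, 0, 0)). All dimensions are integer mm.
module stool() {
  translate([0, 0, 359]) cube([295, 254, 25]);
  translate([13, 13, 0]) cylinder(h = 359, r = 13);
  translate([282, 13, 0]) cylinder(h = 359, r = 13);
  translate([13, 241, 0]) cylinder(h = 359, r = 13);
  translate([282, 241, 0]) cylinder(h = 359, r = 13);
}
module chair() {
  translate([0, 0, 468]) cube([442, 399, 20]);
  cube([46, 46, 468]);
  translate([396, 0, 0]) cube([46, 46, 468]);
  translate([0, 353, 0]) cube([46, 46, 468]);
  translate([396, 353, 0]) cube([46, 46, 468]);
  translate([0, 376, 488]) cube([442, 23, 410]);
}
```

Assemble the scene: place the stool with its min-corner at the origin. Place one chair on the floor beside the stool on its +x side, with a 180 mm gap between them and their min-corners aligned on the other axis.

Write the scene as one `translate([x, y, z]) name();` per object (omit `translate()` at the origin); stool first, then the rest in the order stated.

stool();
translate([475, 0, 0]) chair();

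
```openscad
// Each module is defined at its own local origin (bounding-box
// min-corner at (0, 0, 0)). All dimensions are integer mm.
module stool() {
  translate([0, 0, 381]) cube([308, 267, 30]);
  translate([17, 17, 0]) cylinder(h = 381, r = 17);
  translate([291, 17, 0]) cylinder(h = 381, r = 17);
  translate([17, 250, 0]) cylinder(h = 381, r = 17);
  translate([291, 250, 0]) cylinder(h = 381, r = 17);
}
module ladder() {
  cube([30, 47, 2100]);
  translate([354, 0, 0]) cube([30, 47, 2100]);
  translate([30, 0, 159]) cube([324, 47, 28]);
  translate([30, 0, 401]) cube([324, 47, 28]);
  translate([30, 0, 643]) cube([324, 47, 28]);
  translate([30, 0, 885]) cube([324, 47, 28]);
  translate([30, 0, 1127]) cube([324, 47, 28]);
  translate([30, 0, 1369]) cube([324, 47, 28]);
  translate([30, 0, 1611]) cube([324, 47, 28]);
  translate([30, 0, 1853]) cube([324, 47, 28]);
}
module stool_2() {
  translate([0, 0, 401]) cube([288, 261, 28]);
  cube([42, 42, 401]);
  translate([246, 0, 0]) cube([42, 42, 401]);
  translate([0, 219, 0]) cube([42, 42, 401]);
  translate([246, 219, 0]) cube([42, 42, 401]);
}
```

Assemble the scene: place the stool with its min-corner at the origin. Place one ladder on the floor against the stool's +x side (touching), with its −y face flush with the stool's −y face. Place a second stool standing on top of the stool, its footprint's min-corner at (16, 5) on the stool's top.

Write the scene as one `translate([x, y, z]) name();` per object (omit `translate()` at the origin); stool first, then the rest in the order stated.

stool();
translate([308, 0, 0]) ladder();
translate([16, 5, 411]) stool_2();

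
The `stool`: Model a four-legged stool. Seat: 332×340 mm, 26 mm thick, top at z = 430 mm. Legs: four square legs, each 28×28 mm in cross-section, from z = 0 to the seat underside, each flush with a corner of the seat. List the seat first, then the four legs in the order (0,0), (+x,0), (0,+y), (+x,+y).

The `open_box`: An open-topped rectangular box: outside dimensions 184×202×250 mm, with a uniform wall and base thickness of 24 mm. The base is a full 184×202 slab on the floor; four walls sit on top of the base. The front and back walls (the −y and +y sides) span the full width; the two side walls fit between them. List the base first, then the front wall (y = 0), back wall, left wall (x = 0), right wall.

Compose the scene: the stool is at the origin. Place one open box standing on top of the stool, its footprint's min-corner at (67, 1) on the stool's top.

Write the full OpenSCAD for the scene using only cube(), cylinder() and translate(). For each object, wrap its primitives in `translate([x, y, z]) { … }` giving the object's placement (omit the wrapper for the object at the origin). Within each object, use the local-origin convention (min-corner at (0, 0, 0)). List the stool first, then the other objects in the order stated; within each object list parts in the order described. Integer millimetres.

translate([0, 0, 404]) cube([332, 340, 26]);
cube([28, 28, 404]);
translate([304, 0, 0]) cube([28, 28, 404]);
translate([0, 312, 0]) cube([28, 28, 404]);
translate([304, 312, 0]) cube([28, 28, 404]);
translate([67, 1, 430]) {
  cube([184, 202, 24]);
  translate([0, 0, 24]) cube([184, 24, 226]);
  translate([0, 178, 24]) cube([184, 24, 226]);
  translate([0, 24, 24]) cube([24, 154, 226]);
  translate([160, 24, 24]) cube([24, 154, 226]);
}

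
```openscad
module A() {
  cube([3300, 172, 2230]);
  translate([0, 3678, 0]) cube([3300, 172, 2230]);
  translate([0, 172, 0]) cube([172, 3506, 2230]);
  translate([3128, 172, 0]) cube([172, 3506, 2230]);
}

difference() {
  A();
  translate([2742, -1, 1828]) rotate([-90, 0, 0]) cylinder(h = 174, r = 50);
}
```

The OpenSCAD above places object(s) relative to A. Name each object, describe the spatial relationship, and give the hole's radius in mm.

The subtracted cylinder has r = 50 mm.

A is a house frame. The house frame has a circular hole through its front wall. The hole's radius is 50 mm.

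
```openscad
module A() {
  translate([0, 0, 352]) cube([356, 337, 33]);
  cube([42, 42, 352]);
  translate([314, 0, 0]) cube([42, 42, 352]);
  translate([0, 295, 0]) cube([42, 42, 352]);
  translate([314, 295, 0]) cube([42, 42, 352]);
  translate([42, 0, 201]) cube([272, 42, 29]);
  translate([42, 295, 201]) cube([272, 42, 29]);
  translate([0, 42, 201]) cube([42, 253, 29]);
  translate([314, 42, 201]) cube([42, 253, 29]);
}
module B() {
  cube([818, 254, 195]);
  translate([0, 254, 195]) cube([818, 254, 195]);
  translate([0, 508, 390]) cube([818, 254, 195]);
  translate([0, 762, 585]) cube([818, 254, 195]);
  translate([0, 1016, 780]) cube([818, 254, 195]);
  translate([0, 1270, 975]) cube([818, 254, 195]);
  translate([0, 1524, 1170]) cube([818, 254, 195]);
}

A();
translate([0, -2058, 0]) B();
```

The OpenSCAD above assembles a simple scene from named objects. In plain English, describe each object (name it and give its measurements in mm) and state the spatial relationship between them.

A is a four-legged stool. The seat is 356×337 mm, 33 mm thick, top at z = 385 mm. It stands on four square legs, each 42×42 mm in cross-section, from z = 0 to the seat underside, each flush with a corner of the seat. Four stretchers, 42 mm wide and 29 mm tall, connect adjacent legs with their undersides at z = 201 mm, each running between the inner faces of the legs it joins and aligned with the legs' outer faces on the other axis.

B is a run of 7 identical solid stair steps. Each tread is 818×254 mm and each step block is 195 mm high. Step 1 rests on the floor; step k is offset from step 1 by (k−1)×254 mm in y and (k−1)×195 mm in z.

The staircase is on the floor beside the stool on its −y side.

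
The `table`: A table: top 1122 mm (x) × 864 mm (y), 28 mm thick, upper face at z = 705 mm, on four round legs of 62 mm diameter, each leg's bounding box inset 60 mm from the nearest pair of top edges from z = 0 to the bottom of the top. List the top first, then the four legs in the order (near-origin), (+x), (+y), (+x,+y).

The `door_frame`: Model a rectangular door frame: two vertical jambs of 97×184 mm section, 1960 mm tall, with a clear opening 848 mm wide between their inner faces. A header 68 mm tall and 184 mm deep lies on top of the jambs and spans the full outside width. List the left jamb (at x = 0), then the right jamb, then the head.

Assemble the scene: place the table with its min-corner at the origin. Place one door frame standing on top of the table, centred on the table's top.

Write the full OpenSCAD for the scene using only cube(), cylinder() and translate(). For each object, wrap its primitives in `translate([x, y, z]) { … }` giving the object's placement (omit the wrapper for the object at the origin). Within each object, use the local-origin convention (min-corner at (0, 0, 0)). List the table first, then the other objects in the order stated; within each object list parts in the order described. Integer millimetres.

translate([0, 0, 677]) cube([1122, 864, 28]);
translate([91, 91, 0]) cylinder(h = 677, r = 31);
translate([1031, 91, 0]) cylinder(h = 677, r = 31);
translate([91, 773, 0]) cylinder(h = 677, r = 31);
translate([1031, 773, 0]) cylinder(h = 677, r = 31);
translate([40, 340, 705]) {
  cube([97, 184, 1960]);
  translate([945, 0, 0]) cube([97, 184, 1960]);
  translate([0, 0, 1960]) cube([1042, 184, 68]);
}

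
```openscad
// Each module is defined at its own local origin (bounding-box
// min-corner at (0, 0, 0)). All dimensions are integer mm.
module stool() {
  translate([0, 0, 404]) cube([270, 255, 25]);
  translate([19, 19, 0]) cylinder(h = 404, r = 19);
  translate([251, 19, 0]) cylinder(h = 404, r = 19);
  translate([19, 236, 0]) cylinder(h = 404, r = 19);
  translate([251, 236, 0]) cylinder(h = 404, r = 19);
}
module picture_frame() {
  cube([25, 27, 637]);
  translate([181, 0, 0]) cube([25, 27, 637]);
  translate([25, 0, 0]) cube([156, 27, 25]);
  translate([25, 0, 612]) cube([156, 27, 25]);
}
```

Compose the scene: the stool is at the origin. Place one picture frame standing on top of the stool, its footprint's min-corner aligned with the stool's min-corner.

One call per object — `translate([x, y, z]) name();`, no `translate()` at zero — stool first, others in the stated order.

stool();
translate([0, 0, 429]) picture_frame();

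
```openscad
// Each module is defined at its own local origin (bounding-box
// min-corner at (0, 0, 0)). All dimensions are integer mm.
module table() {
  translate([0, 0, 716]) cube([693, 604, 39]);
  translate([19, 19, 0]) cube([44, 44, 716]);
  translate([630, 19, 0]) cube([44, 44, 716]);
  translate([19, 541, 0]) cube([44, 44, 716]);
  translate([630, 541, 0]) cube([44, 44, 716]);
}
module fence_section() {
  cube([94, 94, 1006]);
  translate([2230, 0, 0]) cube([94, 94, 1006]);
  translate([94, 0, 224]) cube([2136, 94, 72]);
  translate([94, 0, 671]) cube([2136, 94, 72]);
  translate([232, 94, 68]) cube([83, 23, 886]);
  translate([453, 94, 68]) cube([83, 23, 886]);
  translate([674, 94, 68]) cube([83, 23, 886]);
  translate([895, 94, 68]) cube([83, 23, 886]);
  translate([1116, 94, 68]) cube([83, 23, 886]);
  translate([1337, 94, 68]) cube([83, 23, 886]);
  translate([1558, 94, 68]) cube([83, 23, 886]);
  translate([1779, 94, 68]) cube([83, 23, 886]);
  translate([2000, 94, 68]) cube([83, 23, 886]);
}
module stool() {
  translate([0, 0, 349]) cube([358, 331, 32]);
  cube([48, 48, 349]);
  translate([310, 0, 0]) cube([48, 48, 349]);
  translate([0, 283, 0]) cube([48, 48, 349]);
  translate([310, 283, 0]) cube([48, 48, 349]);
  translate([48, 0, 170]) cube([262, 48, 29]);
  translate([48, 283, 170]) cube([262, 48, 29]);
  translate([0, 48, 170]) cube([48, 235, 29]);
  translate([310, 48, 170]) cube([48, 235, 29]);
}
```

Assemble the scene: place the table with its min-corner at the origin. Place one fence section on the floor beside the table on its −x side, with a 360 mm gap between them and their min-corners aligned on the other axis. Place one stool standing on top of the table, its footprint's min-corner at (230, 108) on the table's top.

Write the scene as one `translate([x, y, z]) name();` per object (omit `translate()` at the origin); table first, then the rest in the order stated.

table();
translate([-2684, 0, 0]) fence_section();
translate([230, 108, 755]) stool();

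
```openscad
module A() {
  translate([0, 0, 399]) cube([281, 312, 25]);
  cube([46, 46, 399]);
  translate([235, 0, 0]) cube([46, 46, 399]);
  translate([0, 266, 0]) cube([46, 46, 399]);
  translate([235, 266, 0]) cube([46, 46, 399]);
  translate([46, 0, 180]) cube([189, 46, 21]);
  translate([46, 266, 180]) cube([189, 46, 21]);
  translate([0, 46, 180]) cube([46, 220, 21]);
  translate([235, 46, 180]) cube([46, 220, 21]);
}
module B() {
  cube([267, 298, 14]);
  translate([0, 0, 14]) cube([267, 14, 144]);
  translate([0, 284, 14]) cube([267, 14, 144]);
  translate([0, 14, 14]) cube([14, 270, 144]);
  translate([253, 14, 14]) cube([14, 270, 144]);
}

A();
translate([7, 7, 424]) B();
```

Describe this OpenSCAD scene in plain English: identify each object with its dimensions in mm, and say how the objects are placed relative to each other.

A is a four-legged stool. The seat is a 281×312×25 mm slab whose top surface is at z = 424 mm; four square legs, each 46×46 mm in cross-section, run from the floor (z = 0) to the underside of the seat, each flush with a corner of the seat. Four stretchers, 46 mm wide and 21 mm tall, connect adjacent legs with their undersides at z = 180 mm, each running between the inner faces of the legs it joins and aligned with the legs' outer faces on the other axis.

B is an open-topped rectangular box: outside dimensions 267×298×158 mm, with a uniform wall and base thickness of 14 mm. The base is a full 267×298 slab on the floor; four walls sit on top of the base. The front and back walls (the −y and +y sides) span the full width; the two side walls fit between them.

The open box is on top of the stool, centred.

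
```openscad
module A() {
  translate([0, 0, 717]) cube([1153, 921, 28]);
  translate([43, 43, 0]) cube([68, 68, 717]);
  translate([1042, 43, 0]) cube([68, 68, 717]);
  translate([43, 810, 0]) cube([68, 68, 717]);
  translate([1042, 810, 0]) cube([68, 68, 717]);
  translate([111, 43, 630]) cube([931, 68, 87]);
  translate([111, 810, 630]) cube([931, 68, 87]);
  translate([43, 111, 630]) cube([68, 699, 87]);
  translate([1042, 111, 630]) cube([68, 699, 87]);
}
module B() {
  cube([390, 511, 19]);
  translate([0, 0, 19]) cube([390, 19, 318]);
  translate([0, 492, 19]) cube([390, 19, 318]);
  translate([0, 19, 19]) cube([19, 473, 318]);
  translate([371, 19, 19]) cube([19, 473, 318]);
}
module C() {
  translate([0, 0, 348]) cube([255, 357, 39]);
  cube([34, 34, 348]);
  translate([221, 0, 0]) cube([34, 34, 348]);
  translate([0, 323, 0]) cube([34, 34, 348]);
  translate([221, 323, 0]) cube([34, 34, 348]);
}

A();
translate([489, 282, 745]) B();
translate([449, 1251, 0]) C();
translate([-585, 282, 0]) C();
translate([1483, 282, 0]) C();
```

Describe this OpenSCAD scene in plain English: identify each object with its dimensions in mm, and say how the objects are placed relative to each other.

A is a table: top 1153 mm (x) × 921 mm (y), 28 mm thick, upper face at z = 745 mm, on four 68×68 mm square legs, each inset 43 mm from the nearest pair of top edges, running from z = 0 to the bottom of the top. Four apron rails, 68 mm thick and 87 mm tall, run between adjacent legs with their top edges flush with the underside of the top and their outer faces flush with the legs' outer faces.

B is an open-topped rectangular box: outside dimensions 390×511×337 mm, with a uniform wall and base thickness of 19 mm. The base is a full 390×511 slab on the floor; four walls sit on top of the base. The front and back walls (the −y and +y sides) span the full width; the two side walls fit between them.

C is a simple wooden stool: a rectangular seat 255 mm (x) by 357 mm (y), 39 mm thick, top face at z = 387 mm, on four square legs, each 34×34 mm in cross-section. The legs rest on z = 0, each flush with a corner of the seat.

The open box is on top of the table. Three stools sit around the table at the +y, −x, +x sides.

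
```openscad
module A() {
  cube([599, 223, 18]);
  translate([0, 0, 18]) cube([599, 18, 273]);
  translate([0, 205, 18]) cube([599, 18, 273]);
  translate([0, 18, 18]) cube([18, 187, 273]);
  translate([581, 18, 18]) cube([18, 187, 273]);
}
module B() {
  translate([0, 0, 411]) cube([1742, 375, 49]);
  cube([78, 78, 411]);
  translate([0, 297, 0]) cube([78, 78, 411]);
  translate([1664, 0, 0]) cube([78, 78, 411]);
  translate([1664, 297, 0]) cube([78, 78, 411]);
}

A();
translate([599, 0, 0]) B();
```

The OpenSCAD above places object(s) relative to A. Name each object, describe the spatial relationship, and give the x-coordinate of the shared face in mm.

A is an open box. B is a bench. The bench is against the open box's +x side, with their −y faces flush. The x-coordinate of the shared face is 599 mm.

The open box's +x face and the bench's −x face are both at x = 599 mm.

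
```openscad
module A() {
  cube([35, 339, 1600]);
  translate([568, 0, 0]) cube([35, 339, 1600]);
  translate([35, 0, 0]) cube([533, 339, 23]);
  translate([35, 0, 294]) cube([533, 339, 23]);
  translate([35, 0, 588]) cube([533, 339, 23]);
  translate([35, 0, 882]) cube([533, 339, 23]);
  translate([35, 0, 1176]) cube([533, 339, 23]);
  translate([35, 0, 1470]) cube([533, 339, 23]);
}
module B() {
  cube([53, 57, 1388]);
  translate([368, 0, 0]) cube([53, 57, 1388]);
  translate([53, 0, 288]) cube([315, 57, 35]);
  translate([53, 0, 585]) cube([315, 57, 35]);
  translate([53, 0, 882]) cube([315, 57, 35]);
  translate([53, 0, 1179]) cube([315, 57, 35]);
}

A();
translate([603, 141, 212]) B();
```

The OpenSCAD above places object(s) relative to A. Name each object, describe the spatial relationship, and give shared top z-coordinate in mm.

Both tops at z = 1600 mm.

A is a bookshelf. B is a ladder. The ladder is beside the bookshelf with their tops flush at z = 1600. The shared top z-coordinate is 1600 mm.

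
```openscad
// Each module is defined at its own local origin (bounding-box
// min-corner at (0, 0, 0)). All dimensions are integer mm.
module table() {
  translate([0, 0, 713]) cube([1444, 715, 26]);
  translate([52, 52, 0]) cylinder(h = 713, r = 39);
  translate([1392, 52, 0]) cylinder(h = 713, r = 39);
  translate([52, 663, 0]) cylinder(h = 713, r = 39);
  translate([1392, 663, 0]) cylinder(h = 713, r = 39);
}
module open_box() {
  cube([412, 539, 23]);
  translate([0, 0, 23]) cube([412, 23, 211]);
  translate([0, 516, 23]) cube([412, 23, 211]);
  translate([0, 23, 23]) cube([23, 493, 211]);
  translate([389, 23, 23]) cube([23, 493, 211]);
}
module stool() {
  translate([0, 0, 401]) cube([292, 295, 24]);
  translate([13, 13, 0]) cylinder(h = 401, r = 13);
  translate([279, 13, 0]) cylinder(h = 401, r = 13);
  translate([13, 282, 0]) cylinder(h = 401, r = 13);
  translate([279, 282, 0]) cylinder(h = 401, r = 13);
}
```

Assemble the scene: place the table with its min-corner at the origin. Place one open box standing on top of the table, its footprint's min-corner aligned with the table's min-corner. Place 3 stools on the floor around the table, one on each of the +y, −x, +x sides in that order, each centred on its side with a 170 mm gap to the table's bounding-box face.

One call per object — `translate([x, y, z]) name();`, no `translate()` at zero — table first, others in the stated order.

table();
translate([0, 0, 739]) open_box();
translate([576, 885, 0]) stool();
translate([-462, 210, 0]) stool();
translate([1614, 210, 0]) stool();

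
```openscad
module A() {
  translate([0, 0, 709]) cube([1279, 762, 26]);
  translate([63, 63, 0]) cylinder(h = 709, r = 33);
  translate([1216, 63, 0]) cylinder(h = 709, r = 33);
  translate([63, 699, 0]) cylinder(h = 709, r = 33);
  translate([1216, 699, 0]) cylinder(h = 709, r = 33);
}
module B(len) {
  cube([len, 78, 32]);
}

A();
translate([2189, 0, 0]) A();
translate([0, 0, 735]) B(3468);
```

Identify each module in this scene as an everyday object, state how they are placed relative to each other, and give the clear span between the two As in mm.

Second table starts at x = 2189; first ends at x = 1279; clear span = 2189 − 1279 = 910 mm.

A is a table. B is a beam. A beam spans the tops of two tables. The clear span between the two tables is 910 mm.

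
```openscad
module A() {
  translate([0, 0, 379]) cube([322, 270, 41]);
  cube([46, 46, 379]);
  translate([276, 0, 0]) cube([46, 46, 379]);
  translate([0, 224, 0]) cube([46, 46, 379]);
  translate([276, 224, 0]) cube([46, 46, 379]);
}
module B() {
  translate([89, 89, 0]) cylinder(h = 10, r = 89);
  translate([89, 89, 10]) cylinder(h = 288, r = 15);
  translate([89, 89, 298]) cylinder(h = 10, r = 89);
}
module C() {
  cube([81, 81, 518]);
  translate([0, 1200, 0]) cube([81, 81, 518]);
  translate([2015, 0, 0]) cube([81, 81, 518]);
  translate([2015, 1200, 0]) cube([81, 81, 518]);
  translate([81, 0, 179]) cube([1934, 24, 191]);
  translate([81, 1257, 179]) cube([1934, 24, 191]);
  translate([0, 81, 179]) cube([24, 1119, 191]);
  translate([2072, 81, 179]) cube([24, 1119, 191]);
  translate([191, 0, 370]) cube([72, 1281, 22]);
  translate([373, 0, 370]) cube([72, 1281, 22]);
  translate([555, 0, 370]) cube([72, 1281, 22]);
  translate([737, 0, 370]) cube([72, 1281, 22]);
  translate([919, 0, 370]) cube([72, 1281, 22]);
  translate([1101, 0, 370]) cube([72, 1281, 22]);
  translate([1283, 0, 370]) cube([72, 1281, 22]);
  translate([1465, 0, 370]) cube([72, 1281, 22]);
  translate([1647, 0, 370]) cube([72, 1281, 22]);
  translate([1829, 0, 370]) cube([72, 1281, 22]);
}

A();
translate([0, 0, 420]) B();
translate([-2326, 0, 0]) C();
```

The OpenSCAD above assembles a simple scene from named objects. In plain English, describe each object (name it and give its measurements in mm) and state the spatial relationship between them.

A is a four-legged stool. The seat is a 322×270×41 mm slab whose top surface is at z = 420 mm; four square legs, each 46×46 mm in cross-section, run from the floor (z = 0) to the underside of the seat, each flush with a corner of the seat.

B is a spool: two coaxial disc flanges of radius 89 mm and thickness 10 mm, joined by a core cylinder of radius 15 mm and height 288 mm. The lower flange rests on z = 0 and the three cylinders share a vertical axis.

C is a bed frame 2096 mm long (x) by 1281 mm wide (y). Four 81×81 mm corner posts, 518 mm tall, at the corners of the footprint. Four rails of 24 mm thickness and 191 mm height run between adjacent posts with their undersides at z = 179 mm, their outer faces flush with the outside of the frame (the two x-running rails run between the posts' inner faces; the two y-running rails run between the posts' inner faces). 10 slats, each 72 mm wide (x) and 22 mm thick, lie across the top of the two x-running rails, running the full 1281 mm width of the frame in y; the slats are evenly spaced along x between the inner faces of the end posts with equal gaps (rounded down to the nearest mm) at the −x end and between each pair — any rounding remainder accumulates at the +x end.

The spool is on top of the stool. The bed frame is on the floor beside the stool on its −x side.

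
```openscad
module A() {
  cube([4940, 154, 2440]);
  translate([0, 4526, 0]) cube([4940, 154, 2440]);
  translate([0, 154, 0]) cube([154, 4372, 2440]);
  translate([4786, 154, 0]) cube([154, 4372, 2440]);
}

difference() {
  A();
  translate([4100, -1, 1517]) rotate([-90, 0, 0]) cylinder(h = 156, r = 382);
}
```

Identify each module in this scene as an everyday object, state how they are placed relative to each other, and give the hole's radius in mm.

A is a house frame. The house frame has a circular hole through its front wall. The hole's radius is 382 mm.

The subtracted cylinder has r = 382 mm.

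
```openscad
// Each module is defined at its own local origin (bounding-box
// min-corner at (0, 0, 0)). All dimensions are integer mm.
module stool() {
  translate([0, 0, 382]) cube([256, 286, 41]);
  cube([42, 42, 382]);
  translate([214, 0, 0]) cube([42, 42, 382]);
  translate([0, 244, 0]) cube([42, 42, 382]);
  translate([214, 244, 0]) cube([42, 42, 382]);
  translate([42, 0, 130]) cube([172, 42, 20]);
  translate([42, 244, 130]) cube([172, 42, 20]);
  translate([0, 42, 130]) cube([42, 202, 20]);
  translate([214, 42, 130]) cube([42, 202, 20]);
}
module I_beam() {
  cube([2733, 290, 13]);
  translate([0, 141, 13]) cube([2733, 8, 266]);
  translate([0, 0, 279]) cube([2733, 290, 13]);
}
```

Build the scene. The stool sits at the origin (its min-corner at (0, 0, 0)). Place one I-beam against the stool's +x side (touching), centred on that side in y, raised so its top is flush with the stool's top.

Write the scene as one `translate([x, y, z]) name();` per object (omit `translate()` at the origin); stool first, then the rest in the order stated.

stool();
translate([256, -2, 131]) I_beam();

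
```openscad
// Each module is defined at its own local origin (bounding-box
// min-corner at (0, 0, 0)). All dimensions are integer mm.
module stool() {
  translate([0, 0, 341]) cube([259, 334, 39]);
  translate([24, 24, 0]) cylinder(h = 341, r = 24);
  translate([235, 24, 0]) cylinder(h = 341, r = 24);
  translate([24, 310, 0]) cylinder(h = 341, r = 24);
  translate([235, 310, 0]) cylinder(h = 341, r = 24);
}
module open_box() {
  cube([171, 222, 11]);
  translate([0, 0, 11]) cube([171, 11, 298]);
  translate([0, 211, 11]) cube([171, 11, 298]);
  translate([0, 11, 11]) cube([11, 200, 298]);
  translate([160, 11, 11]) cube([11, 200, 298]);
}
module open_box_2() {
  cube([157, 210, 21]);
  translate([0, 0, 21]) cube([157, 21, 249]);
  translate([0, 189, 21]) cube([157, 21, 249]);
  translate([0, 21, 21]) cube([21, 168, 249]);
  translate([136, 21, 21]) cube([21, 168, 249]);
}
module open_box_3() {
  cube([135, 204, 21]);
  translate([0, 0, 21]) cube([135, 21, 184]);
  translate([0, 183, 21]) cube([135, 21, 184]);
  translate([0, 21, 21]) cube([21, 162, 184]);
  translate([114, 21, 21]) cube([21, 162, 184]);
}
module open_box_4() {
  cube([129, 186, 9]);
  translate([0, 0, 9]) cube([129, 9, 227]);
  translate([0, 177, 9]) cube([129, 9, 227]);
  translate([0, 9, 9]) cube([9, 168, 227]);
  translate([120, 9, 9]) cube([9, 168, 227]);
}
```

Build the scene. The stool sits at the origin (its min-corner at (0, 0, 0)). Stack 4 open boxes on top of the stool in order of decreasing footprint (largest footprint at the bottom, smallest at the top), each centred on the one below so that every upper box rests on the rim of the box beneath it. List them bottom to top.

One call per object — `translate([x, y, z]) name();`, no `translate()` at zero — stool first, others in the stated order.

stool();
translate([44, 56, 380]) open_box();
translate([51, 62, 689]) open_box_2();
translate([62, 65, 959]) open_box_3();
translate([65, 74, 1164]) open_box_4();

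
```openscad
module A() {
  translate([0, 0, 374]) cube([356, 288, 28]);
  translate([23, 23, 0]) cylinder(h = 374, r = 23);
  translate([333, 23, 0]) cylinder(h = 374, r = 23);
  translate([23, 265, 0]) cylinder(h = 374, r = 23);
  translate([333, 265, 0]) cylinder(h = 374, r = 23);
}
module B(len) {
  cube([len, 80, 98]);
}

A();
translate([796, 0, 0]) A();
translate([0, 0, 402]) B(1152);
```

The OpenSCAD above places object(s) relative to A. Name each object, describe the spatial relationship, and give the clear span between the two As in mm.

A is a stool. B is a beam. A beam spans the tops of two stools. The clear span between the two stools is 440 mm.

Second stool starts at x = 796; first ends at x = 356; clear span = 796 − 356 = 440 mm.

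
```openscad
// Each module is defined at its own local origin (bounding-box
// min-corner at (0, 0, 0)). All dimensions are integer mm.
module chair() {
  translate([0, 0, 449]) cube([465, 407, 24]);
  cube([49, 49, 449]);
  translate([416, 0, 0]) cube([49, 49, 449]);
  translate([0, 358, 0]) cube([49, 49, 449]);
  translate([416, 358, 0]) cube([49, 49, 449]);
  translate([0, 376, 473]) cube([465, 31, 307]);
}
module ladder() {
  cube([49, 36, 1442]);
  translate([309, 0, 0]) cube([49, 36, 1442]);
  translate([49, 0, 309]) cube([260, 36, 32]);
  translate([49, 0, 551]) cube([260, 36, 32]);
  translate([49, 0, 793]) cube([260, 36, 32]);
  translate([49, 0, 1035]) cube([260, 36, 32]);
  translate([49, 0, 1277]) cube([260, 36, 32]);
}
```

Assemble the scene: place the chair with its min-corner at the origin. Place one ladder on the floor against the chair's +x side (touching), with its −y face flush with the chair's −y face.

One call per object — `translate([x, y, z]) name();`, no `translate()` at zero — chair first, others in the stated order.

chair();
translate([465, 0, 0]) ladder();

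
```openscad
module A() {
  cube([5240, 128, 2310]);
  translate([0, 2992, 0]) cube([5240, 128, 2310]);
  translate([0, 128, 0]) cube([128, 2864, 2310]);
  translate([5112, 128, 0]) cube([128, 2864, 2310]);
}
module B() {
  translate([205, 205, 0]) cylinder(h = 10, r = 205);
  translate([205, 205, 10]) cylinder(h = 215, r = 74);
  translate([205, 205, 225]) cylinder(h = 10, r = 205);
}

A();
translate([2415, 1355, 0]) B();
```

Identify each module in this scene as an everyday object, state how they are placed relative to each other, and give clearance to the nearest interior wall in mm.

Clearances: x = 2287, y = 1227; minimum 1227 mm.

A is a house frame. B is a spool. The spool sits inside the house frame, centred. The clearance to the nearest interior wall is 1227 mm.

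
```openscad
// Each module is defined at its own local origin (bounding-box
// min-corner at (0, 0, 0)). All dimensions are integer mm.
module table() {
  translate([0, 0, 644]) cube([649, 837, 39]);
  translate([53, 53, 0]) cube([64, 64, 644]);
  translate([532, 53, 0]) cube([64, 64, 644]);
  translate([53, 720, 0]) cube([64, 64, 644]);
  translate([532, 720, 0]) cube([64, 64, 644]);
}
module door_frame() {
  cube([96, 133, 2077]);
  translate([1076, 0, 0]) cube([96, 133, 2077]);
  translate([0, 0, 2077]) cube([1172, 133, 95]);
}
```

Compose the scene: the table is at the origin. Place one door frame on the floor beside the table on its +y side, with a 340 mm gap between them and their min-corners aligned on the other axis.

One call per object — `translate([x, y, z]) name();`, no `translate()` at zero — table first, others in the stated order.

table();
translate([0, 1177, 0]) door_frame();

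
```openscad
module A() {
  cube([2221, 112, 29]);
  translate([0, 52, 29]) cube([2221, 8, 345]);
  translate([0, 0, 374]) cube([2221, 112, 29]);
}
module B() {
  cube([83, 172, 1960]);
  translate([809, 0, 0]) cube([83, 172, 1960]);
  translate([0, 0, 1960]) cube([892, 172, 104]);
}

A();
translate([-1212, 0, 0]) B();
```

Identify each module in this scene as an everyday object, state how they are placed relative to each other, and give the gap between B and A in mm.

The door frame's nearest face is 320 mm from the I-beam's −x face.

A is an I-beam. B is a door frame. The door frame is on the floor beside the I-beam on its −x side. The gap between the door frame and the I-beam is 320 mm.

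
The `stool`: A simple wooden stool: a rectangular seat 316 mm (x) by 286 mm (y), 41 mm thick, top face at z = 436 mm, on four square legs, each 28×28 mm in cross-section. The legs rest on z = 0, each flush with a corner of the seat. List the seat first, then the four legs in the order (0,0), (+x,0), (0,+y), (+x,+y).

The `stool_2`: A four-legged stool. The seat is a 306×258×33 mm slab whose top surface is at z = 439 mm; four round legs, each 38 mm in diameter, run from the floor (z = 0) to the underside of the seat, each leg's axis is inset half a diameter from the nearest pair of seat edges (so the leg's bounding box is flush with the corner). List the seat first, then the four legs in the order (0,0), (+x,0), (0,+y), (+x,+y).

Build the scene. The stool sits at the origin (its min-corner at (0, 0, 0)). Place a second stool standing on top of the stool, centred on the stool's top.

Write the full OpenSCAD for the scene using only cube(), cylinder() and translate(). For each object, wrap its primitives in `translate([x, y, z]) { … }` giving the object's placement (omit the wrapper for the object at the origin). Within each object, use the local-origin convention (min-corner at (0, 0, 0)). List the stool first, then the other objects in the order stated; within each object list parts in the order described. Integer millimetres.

translate([0, 0, 395]) cube([316, 286, 41]);
cube([28, 28, 395]);
translate([288, 0, 0]) cube([28, 28, 395]);
translate([0, 258, 0]) cube([28, 28, 395]);
translate([288, 258, 0]) cube([28, 28, 395]);
translate([5, 14, 436]) {
  translate([0, 0, 406]) cube([306, 258, 33]);
  translate([19, 19, 0]) cylinder(h = 406, r = 19);
  translate([287, 19, 0]) cylinder(h = 406, r = 19);
  translate([19, 239, 0]) cylinder(h = 406, r = 19);
  translate([287, 239, 0]) cylinder(h = 406, r = 19);
}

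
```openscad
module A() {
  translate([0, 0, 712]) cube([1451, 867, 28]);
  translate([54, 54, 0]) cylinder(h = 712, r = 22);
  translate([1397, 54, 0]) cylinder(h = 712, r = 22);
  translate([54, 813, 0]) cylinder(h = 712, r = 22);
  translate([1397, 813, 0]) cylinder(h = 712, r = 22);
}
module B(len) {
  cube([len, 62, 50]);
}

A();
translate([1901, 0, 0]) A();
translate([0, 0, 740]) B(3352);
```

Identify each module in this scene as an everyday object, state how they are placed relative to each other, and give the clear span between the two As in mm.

Second table starts at x = 1901; first ends at x = 1451; clear span = 1901 − 1451 = 450 mm.

A is a table. B is a beam. A beam spans the tops of two tables. The clear span between the two tables is 450 mm.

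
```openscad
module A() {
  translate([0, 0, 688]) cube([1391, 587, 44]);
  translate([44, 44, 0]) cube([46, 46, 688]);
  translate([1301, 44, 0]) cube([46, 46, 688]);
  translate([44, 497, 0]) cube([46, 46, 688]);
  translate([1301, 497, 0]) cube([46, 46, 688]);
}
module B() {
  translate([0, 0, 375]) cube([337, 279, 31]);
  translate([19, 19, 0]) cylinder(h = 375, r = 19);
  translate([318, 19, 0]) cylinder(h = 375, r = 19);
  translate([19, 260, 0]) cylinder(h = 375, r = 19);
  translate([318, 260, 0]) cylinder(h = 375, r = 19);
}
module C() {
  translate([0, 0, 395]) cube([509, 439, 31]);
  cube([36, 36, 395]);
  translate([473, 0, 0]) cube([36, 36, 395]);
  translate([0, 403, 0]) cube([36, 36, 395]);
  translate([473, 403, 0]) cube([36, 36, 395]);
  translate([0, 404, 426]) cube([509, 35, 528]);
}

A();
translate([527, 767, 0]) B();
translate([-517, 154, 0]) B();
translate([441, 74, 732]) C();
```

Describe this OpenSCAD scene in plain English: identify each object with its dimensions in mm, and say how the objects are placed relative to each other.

A is a table with a 1391×587 mm rectangular top, 44 mm thick, top surface at z = 732 mm, supported by four 46×46 mm square legs, each inset 44 mm from the nearest pair of top edges, running from the floor.

B is a four-legged stool. The seat is a 337×279×31 mm slab whose top surface is at z = 406 mm; four round legs, each 38 mm in diameter, run from the floor (z = 0) to the underside of the seat, each leg's axis is inset half a diameter from the nearest pair of seat edges (so the leg's bounding box is flush with the corner).

C is a chair. The seat is a 509×439×31 mm slab with its top at z = 426 mm, on four 36×36 mm corner legs (flush with the seat edges, standing on z = 0). A flat backrest 35 mm thick, 528 mm tall, spans the full seat width and rises from the seat top along its +y edge, rear face flush with the rear of the seat.

Two stools sit around the table at the +y, −x sides. The chair is on top of the table, centred.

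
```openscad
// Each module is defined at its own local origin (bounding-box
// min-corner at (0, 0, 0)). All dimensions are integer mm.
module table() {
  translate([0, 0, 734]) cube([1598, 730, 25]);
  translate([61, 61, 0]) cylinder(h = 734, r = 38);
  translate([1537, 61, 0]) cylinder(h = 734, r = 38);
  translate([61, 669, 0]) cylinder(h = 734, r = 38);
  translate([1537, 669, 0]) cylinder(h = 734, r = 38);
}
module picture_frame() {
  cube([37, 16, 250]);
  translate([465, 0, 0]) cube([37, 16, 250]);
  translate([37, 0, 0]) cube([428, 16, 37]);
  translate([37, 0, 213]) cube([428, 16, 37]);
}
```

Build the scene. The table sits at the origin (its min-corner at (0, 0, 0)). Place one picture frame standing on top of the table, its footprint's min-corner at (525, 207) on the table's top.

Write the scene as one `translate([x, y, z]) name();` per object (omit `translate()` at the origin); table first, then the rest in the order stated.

table();
translate([525, 207, 759]) picture_frame();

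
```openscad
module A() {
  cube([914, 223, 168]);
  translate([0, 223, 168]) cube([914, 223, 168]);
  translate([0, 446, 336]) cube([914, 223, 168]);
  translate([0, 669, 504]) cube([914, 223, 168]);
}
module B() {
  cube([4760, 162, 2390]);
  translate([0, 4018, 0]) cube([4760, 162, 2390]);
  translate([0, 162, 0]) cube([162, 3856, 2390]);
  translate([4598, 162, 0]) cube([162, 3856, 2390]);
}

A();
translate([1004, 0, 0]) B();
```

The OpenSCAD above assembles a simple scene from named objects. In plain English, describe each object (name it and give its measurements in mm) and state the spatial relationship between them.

A is a run of 4 identical solid stair steps. Each tread is 914×223 mm and each step block is 168 mm high. Step 1 rests on the floor; step k is offset from step 1 by (k−1)×223 mm in y and (k−1)×168 mm in z.

B is the wall frame of a small rectangular building: four walls, each 2390 mm tall and 162 mm thick, enclosing a footprint 4760 mm (x) by 4180 mm (y) outside-to-outside, with no floor or roof. The front and back walls (the −y and +y sides) span the full width; the two side walls fit between them.

The house frame is on the floor beside the staircase on its +x side.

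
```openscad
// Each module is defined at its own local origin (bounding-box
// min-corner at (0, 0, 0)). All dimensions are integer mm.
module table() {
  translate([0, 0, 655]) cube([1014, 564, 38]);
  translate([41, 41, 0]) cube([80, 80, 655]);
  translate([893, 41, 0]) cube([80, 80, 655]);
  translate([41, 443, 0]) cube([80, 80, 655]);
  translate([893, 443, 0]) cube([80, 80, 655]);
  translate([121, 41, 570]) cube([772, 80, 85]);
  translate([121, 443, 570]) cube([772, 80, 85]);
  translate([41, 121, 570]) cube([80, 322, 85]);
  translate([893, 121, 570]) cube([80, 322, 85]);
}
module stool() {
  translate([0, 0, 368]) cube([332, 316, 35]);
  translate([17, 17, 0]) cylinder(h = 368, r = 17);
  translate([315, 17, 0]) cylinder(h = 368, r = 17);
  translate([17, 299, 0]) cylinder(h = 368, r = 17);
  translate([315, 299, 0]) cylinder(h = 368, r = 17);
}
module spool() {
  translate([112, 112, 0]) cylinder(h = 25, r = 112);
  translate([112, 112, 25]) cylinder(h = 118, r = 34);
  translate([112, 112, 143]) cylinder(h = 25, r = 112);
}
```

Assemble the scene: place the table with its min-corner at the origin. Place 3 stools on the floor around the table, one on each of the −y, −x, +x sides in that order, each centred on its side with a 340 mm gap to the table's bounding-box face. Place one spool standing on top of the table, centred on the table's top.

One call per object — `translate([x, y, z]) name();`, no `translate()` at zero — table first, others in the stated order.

table();
translate([341, -656, 0]) stool();
translate([-672, 124, 0]) stool();
translate([1354, 124, 0]) stool();
translate([395, 170, 693]) spool();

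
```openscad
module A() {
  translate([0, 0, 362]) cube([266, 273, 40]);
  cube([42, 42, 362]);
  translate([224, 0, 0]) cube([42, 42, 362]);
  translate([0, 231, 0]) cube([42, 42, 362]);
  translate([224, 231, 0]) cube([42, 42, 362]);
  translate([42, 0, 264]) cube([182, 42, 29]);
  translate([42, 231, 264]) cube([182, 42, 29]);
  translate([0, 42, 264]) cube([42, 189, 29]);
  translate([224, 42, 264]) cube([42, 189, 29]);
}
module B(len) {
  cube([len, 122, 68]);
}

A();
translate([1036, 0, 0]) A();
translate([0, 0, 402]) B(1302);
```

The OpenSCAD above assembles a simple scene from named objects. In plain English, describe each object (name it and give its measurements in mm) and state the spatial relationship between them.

A is a simple wooden stool: a rectangular seat 266 mm (x) by 273 mm (y), 40 mm thick, top face at z = 402 mm, on four square legs, each 42×42 mm in cross-section. The legs rest on z = 0, each flush with a corner of the seat. Four stretchers, 42 mm wide and 29 mm tall, connect adjacent legs with their undersides at z = 264 mm, each running between the inner faces of the legs it joins and aligned with the legs' outer faces on the other axis.

B is a rectangular beam 1302 mm long (x), 122 mm deep (y), 68 mm thick (z).

The beam spans the tops of two stools placed 770 mm apart, resting at z = 402 mm.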